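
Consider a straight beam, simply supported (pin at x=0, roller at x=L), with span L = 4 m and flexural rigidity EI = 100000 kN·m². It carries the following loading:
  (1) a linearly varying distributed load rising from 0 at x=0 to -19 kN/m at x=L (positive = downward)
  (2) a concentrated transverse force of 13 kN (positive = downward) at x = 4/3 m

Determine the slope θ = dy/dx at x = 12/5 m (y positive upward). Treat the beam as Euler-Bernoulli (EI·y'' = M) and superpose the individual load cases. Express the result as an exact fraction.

Load 1 — triangular load w₀=-19 kN/m (0→w₀ over full span):
  θ_1 = -w₀(7L⁴-30L²x²+15x⁴)/(360LEI) = -(-19)·(7·4⁴-30·4²·(12/5)²+15·(12/5)⁴)/(360·4·100000) = -1102/17578125 rad
Load 2 — point force P=13 kN at a=4/3 m (b=L-a=8/3):
  θ_2 = -Pa(2L²-6Lx+3x²+a²)/(6LEI)  [x>a] = -13·(4/3)·(2·4²-6·4·(12/5)+3·(12/5)²+(4/3)²)/(6·4·100000) = 299/6328125 rad
Superposition: θ = Σ θ_i = -2443/158203125 rad ≈ -0.000015 rad

θ(12/5) = -2443/158203125 rad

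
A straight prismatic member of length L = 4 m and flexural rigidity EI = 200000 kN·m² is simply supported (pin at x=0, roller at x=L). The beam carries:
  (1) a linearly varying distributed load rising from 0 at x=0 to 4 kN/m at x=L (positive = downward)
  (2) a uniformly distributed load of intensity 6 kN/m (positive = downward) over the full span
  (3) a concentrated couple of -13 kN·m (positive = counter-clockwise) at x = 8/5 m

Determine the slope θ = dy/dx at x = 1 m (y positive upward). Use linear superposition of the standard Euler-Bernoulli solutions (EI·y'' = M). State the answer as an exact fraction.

θ(1) = -1913/22500000 rad

Load 1 — triangular load w₀=4 kN/m (0→w₀ over full span):
  θ_1 = -w₀(7L⁴-30L²x²+15x⁴)/(360LEI) = -4·(7·4⁴-30·4²·1²+15·1⁴)/(360·4·200000) = -1327/72000000 rad
Load 2 — uniform load w=6 kN/m over full span:
  θ_2 = -w(L³-6Lx²+4x³)/(24EI) = -6·(4³-6·4·1²+4·1³)/(24·200000) = -11/200000 rad
Load 3 — applied couple M₀=-13 kN·m at a=8/5 m (b=L-a=12/5):
  θ_3 = (M₀x²/(2L)+C₁)/EI  [x≤a] with C₁=M₀(3b²-L²)/(6L)=-52/75 = ((-13)·1²/(2·4)+(-52/75))/200000 = -1391/120000000 rad
Superposition: θ = Σ θ_i = -1913/22500000 rad ≈ -0.000085 rad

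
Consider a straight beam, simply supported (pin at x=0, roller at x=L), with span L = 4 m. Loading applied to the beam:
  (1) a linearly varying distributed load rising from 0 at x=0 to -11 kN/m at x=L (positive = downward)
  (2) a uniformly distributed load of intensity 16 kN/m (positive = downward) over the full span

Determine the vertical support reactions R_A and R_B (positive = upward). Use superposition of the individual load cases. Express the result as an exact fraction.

Load 1 — triangular load w₀=-11 kN/m (0→w₀ over full span):
  R_A = w₀L/6 = (-11)·4/6 = -22/3 kN
  R_B = w₀L/3 = (-11)·4/3 = -44/3 kN
Load 2 — uniform load w=16 kN/m over full span:
  R_A = wL/2 = 16·4/2 = 32 kN
  R_B = wL/2 = 16·4/2 = 32 kN
Superposition: R_A = 74/3 kN, R_B = 52/3 kN

R_A = 74/3 kN, R_B = 52/3 kN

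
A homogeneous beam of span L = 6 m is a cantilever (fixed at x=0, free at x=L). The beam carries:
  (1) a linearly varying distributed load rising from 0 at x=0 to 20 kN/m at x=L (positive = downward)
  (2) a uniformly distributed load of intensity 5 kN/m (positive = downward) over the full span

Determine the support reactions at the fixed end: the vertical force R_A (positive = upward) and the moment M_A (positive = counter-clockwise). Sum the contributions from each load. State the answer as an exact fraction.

R_A = 90 kN, M_A = 330 kN·m

Load 1 — triangular load w₀=20 kN/m (0→w₀ over full span):
  R_A = w₀L/2 = 20·6/2 = 60 kN
  M_A = w₀L²/3 = 20·6²/3 = 240 kN·m
Load 2 — uniform load w=5 kN/m over full span:
  R_A = wL = 5·6 = 30 kN
  M_A = wL²/2 = 5·6²/2 = 90 kN·m
Superposition: R_A = 90 kN, M_A = 330 kN·m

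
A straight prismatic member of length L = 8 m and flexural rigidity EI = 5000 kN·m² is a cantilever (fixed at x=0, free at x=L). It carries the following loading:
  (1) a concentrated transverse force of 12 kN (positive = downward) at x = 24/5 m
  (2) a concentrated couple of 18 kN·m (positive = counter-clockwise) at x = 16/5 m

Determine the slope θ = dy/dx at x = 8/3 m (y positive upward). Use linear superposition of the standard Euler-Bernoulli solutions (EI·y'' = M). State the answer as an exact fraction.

Load 1 — point force P=12 kN at a=24/5 m (b=L-a=16/5):
  θ_1 = -Px(2a-x)/(2EI)  [x≤a] = -12·(8/3)·(2·(24/5)-(8/3))/(2·5000) = -208/9375 rad
Load 2 — applied couple M₀=18 kN·m at a=16/5 m (b=L-a=24/5):
  θ_2 = M₀x/EI  [x≤a] = 18·(8/3)/5000 = 6/625 rad
Superposition: θ = Σ θ_i = -118/9375 rad ≈ -0.012587 rad

θ(8/3) = -118/9375 rad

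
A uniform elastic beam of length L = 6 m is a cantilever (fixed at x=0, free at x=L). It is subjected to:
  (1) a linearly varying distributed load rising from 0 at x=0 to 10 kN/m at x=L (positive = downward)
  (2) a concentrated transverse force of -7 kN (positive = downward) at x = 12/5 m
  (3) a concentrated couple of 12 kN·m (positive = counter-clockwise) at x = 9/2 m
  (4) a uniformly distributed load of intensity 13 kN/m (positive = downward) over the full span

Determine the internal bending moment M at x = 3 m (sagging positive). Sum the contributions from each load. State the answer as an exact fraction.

Load 1 — triangular load w₀=10 kN/m (0→w₀ over full span):
  M_1 = w₀Lx/2 - w₀L²/3 - w₀x³/(6L) = 10·6·3/2 - 10·6²/3 - 10·3³/(6·6) = -75/2 kN·m
Load 2 — point force P=-7 kN at a=12/5 m (b=L-a=18/5):
  M_2 = 0  [x>a] = 0 kN·m
Load 3 — applied couple M₀=12 kN·m at a=9/2 m (b=L-a=3/2):
  M_3 = M₀  [x≤a] = 12 = 12 kN·m
Load 4 — uniform load w=13 kN/m over full span:
  M_4 = -w(L-x)²/2 = -13·(6-3)²/2 = -117/2 kN·m
Superposition: M = Σ M_i = -84 kN·m ≈ -84.000000 kN·m

M(3) = -84 kN·m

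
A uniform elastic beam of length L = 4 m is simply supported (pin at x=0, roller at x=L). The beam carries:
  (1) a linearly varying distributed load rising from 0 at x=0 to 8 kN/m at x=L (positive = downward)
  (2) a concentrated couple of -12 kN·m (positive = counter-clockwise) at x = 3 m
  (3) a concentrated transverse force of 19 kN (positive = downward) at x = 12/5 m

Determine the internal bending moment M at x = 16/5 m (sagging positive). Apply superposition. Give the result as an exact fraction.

Load 1 — triangular load w₀=8 kN/m (0→w₀ over full span):
  M_1 = w₀Lx/6 - w₀x³/(6L) = 8·4·(16/5)/6 - 8·(16/5)³/(6·4) = 768/125 kN·m
Load 2 — applied couple M₀=-12 kN·m at a=3 m (b=L-a=1):
  M_2 = M₀x/L - M₀  [x>a] = (-12)·(16/5)/4 - (-12) = 12/5 kN·m
Load 3 — point force P=19 kN at a=12/5 m (b=L-a=8/5):
  M_3 = Pa(L-x)/L  [x>a] = 19·(12/5)·(4-(16/5))/4 = 228/25 kN·m
Superposition: M = Σ M_i = 2208/125 kN·m ≈ 17.664000 kN·m

M(16/5) = 2208/125 kN·m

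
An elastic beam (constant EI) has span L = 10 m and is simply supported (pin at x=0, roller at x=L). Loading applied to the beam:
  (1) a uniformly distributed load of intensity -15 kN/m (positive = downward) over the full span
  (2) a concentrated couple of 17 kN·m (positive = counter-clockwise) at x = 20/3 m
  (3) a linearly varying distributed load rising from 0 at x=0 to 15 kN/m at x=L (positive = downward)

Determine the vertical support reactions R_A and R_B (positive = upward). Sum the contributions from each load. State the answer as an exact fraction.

Load 1 — uniform load w=-15 kN/m over full span:
  R_A = wL/2 = (-15)·10/2 = -75 kN
  R_B = wL/2 = (-15)·10/2 = -75 kN
Load 2 — applied couple M₀=17 kN·m at a=20/3 m (b=L-a=10/3):
  R_A = M₀/L = 17/10 kN
  R_B = -M₀/L = -17/10 kN
Load 3 — triangular load w₀=15 kN/m (0→w₀ over full span):
  R_A = w₀L/6 = 15·10/6 = 25 kN
  R_B = w₀L/3 = 15·10/3 = 50 kN
Superposition: R_A = -483/10 kN, R_B = -267/10 kN

R_A = -483/10 kN, R_B = -267/10 kN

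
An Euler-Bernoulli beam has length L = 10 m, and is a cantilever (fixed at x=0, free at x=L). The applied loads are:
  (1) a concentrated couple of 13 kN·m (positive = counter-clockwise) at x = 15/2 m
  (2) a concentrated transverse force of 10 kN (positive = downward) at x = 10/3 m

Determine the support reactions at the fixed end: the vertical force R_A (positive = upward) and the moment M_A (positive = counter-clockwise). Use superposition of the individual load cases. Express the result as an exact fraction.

Load 1 — applied couple M₀=13 kN·m at a=15/2 m (b=L-a=5/2):
  R_A = 0 kN
  M_A = -M₀ = -13 kN·m
Load 2 — point force P=10 kN at a=10/3 m (b=L-a=20/3):
  R_A = P = 10 kN
  M_A = Pa = 10·(10/3) = 100/3 kN·m
Superposition: R_A = 10 kN, M_A = 61/3 kN·m

R_A = 10 kN, M_A = 61/3 kN·m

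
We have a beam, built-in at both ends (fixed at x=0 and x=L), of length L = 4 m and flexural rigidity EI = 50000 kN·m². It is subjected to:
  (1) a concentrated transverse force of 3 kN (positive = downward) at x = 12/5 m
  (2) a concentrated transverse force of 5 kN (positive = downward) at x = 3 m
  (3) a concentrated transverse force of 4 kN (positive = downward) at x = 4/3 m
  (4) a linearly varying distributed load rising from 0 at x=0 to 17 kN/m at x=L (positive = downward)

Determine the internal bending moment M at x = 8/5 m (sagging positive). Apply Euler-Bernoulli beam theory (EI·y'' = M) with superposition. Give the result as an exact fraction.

M(8/5) = 1756567/270000 kN·m

Load 1 — point force P=3 kN at a=12/5 m (b=L-a=8/5):
  M_1 = Pb²(3a+b)x/L³ - Pab²/L²  [x≤a] = 3·(8/5)²·(3·(12/5)+(8/5))·(8/5)/4³ - 3·(12/5)·(8/5)²/4² = 336/625 kN·m
Load 2 — point force P=5 kN at a=3 m (b=L-a=1):
  M_2 = Pb²(3a+b)x/L³ - Pab²/L²  [x≤a] = 5·1²·(3·3+1)·(8/5)/4³ - 5·3·1²/4² = 5/16 kN·m
Load 3 — point force P=4 kN at a=4/3 m (b=L-a=8/3):
  M_3 = Pa²(a+3b)(L-x)/L³ - Pa²b/L²  [x>a] = 4·(4/3)²·((4/3)+3·(8/3))·(4-(8/5))/4³ - 4·(4/3)²·(8/3)/4² = 176/135 kN·m
Load 4 — triangular load w₀=17 kN/m (0→w₀ over full span):
  M_4 = 3w₀Lx/20 - w₀L²/30 - w₀x³/(6L) = 3·17·4·(8/5)/20 - 17·4²/30 - 17·(8/5)³/(6·4) = 544/125 kN·m
Superposition: M = Σ M_i = 1756567/270000 kN·m ≈ 6.505804 kN·m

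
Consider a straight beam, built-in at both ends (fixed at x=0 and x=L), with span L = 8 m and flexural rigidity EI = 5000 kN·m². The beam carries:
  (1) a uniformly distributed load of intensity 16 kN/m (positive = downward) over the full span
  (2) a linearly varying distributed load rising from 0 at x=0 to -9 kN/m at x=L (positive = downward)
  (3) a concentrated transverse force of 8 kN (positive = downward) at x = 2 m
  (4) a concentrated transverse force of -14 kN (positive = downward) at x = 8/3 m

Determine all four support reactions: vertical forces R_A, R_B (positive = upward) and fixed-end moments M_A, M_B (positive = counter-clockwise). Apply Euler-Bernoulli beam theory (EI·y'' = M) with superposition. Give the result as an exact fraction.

R_A = 26773/540 kN, M_A = 7903/135 kN·m, R_B = 19667/540 kN, M_B = -6917/135 kN·m

Load 1 — uniform load w=16 kN/m over full span:
  R_A = wL/2 = 16·8/2 = 64 kN
  M_A = wL²/12 = 16·8²/12 = 256/3 kN·m
  R_B = wL/2 = 16·8/2 = 64 kN
  M_B = -wL²/12 = -16·8²/12 = -256/3 kN·m
Load 2 — triangular load w₀=-9 kN/m (0→w₀ over full span):
  R_A = 3w₀L/20 = 3·(-9)·8/20 = -54/5 kN
  M_A = w₀L²/30 = (-9)·8²/30 = -96/5 kN·m
  R_B = 7w₀L/20 = 7·(-9)·8/20 = -126/5 kN
  M_B = -w₀L²/20 = -(-9)·8²/20 = 144/5 kN·m
Load 3 — point force P=8 kN at a=2 m (b=L-a=6):
  R_A = Pb²(3a+b)/L³ = 8·6²·(3·2+6)/8³ = 27/4 kN
  M_A = Pab²/L² = 8·2·6²/8² = 9 kN·m
  R_B = Pa²(a+3b)/L³ = 8·2²·(2+3·6)/8³ = 5/4 kN
  M_B = -Pa²b/L² = -8·2²·6/8² = -3 kN·m
Load 4 — point force P=-14 kN at a=8/3 m (b=L-a=16/3):
  R_A = Pb²(3a+b)/L³ = (-14)·(16/3)²·(3·(8/3)+(16/3))/8³ = -280/27 kN
  M_A = Pab²/L² = (-14)·(8/3)·(16/3)²/8² = -448/27 kN·m
  R_B = Pa²(a+3b)/L³ = (-14)·(8/3)²·((8/3)+3·(16/3))/8³ = -98/27 kN
  M_B = -Pa²b/L² = -(-14)·(8/3)²·(16/3)/8² = 224/27 kN·m
Superposition: R_A = 26773/540 kN, M_A = 7903/135 kN·m, R_B = 19667/540 kN, M_B = -6917/135 kN·m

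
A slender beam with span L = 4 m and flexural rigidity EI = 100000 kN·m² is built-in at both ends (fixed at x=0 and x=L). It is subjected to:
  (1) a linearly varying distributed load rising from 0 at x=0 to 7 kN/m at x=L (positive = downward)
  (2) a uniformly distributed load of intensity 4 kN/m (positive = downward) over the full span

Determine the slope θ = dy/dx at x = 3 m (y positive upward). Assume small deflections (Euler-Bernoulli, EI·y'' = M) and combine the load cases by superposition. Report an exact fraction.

θ(3) = 607/16000000 rad

Load 1 — triangular load w₀=7 kN/m (0→w₀ over full span):
  θ_1 = -w₀(2x(L-x)(L-2x)(x+2L)+x²(L-x)²)/(120LEI) = -7·(2·3·(4-3)·(4-2·3)·(3+2·4)+3²·(4-3)²)/(120·4·100000) = 287/16000000 rad
Load 2 — uniform load w=4 kN/m over full span:
  θ_2 = -wx(L-x)(L-2x)/(12EI) = -4·3·(4-3)·(4-2·3)/(12·100000) = 1/50000 rad
Superposition: θ = Σ θ_i = 607/16000000 rad ≈ 0.000038 rad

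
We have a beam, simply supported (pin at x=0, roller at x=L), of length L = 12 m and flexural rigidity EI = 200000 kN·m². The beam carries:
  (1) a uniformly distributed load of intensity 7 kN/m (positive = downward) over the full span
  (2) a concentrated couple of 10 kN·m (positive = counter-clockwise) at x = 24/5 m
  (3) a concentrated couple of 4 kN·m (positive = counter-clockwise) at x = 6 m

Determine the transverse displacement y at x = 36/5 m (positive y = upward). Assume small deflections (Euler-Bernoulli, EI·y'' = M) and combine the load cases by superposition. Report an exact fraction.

y(36/5) = -68823/7812500 m

Load 1 — uniform load w=7 kN/m over full span:
  y_1 = -wx(L³-2Lx²+x³)/(24EI) = -7·(36/5)·(12³-2·12·(36/5)²+(36/5)³)/(24·200000) = -17577/1953125 m
Load 2 — applied couple M₀=10 kN·m at a=24/5 m (b=L-a=36/5):
  y_2 = (M₀x³/(6L)-M₀(x-a)²/2+C₁x)/EI  [x>a] with C₁=M₀(3b²-L²)/(6L)=8/5 = (10·(36/5)³/(6·12)-10·((36/5)-(24/5))²/2+(8/5)·(36/5))/200000 = 27/156250 m
Load 3 — applied couple M₀=4 kN·m at a=6 m (b=L-a=6):
  y_3 = (M₀x³/(6L)-M₀(x-a)²/2+C₁x)/EI  [x>a] with C₁=M₀(3b²-L²)/(6L)=-2 = (4·(36/5)³/(6·12)-4·((36/5)-6)²/2+(-2)·(36/5))/200000 = 27/1562500 m
Superposition: y = Σ y_i = -68823/7812500 m ≈ -0.008809 m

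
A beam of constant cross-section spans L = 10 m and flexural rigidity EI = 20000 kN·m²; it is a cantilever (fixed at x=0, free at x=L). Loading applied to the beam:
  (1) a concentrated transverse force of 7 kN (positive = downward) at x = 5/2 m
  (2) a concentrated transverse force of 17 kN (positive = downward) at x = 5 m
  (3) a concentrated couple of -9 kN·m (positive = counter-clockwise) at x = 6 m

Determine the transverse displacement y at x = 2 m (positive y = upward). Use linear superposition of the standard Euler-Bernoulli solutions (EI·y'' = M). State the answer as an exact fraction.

y(2) = -191/20000 m

Load 1 — point force P=7 kN at a=5/2 m (b=L-a=15/2):
  y_1 = -Px²(3a-x)/(6EI)  [x≤a] = -7·2²·(3·(5/2)-2)/(6·20000) = -77/60000 m
Load 2 — point force P=17 kN at a=5 m (b=L-a=5):
  y_2 = -Px²(3a-x)/(6EI)  [x≤a] = -17·2²·(3·5-2)/(6·20000) = -221/30000 m
Load 3 — applied couple M₀=-9 kN·m at a=6 m (b=L-a=4):
  y_3 = M₀x²/(2EI)  [x≤a] = (-9)·2²/(2·20000) = -9/10000 m
Superposition: y = Σ y_i = -191/20000 m ≈ -0.009550 m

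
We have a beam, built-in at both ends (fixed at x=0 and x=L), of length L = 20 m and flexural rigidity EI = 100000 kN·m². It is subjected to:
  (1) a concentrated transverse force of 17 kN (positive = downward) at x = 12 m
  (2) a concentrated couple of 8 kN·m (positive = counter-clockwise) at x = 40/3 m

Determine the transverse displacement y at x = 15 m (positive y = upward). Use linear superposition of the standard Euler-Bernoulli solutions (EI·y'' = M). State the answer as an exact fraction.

Load 1 — point force P=17 kN at a=12 m (b=L-a=8):
  y_1 = -Pa²(L-x)²(3bL-(3b+a)(L-x))/(6L³EI)  [x>a] = -17·12²·(20-15)²·(3·8·20-(3·8+12)·(20-15))/(6·20³·100000) = -153/40000 m
Load 2 — applied couple M₀=8 kN·m at a=40/3 m (b=L-a=20/3):
  y_2 = (R_Ax³/6 - M_Ax²/2 - M₀(x-a)²/2)/EI  [x>a] with R_A=8/15, M_A=8/3 = ((8/15)·15³/6 - (8/3)·15²/2 - 8·(15-(40/3))²/2)/100000 = -1/9000 m
Superposition: y = Σ y_i = -1417/360000 m ≈ -0.003936 m

y(15) = -1417/360000 m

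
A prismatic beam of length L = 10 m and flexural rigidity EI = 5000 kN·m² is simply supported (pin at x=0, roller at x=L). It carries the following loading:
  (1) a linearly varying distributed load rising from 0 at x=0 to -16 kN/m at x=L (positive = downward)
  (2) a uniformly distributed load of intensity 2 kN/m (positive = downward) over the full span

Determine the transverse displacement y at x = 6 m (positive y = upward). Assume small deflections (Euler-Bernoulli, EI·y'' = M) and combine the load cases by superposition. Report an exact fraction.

Load 1 — triangular load w₀=-16 kN/m (0→w₀ over full span):
  y_1 = -w₀x(7L⁴-10L²x²+3x⁴)/(360LEI) = -(-16)·6·(7·10⁴-10·10²·6²+3·6⁴)/(360·10·5000) = 9472/46875 m
Load 2 — uniform load w=2 kN/m over full span:
  y_2 = -wx(L³-2Lx²+x³)/(24EI) = -2·6·(10³-2·10·6²+6³)/(24·5000) = -31/625 m
Superposition: y = Σ y_i = 7147/46875 m ≈ 0.152469 m

y(6) = 7147/46875 m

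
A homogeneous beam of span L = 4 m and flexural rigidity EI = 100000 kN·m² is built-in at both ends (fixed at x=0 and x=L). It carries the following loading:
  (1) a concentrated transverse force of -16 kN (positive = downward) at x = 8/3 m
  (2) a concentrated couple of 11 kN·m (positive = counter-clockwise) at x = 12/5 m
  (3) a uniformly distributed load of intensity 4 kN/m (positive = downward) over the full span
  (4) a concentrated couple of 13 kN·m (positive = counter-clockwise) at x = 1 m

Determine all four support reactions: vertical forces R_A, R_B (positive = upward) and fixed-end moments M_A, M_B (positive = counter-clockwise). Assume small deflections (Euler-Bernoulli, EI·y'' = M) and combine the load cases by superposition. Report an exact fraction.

R_A = 247711/21600 kN, M_A = 18091/10800 kN·m, R_B = -247711/21600 kN, M_B = 102931/10800 kN·m

Load 1 — point force P=-16 kN at a=8/3 m (b=L-a=4/3):
  R_A = Pb²(3a+b)/L³ = (-16)·(4/3)²·(3·(8/3)+(4/3))/4³ = -112/27 kN
  M_A = Pab²/L² = (-16)·(8/3)·(4/3)²/4² = -128/27 kN·m
  R_B = Pa²(a+3b)/L³ = (-16)·(8/3)²·((8/3)+3·(4/3))/4³ = -320/27 kN
  M_B = -Pa²b/L² = -(-16)·(8/3)²·(4/3)/4² = 256/27 kN·m
Load 2 — applied couple M₀=11 kN·m at a=12/5 m (b=L-a=8/5):
  R_A = 6M₀ab/L³ = 6·11·(12/5)·(8/5)/4³ = 99/25 kN
  M_A = M₀b(2a-b)/L² = 11·(8/5)·(2·(12/5)-(8/5))/4² = 88/25 kN·m
  R_B = -6M₀ab/L³ = -6·11·(12/5)·(8/5)/4³ = -99/25 kN
  M_B = M₀a(2b-a)/L² = 11·(12/5)·(2·(8/5)-(12/5))/4² = 33/25 kN·m
Load 3 — uniform load w=4 kN/m over full span:
  R_A = wL/2 = 4·4/2 = 8 kN
  M_A = wL²/12 = 4·4²/12 = 16/3 kN·m
  R_B = wL/2 = 4·4/2 = 8 kN
  M_B = -wL²/12 = -4·4²/12 = -16/3 kN·m
Load 4 — applied couple M₀=13 kN·m at a=1 m (b=L-a=3):
  R_A = 6M₀ab/L³ = 6·13·1·3/4³ = 117/32 kN
  M_A = M₀b(2a-b)/L² = 13·3·(2·1-3)/4² = -39/16 kN·m
  R_B = -6M₀ab/L³ = -6·13·1·3/4³ = -117/32 kN
  M_B = M₀a(2b-a)/L² = 13·1·(2·3-1)/4² = 65/16 kN·m
Superposition: R_A = 247711/21600 kN, M_A = 18091/10800 kN·m, R_B = -247711/21600 kN, M_B = 102931/10800 kN·m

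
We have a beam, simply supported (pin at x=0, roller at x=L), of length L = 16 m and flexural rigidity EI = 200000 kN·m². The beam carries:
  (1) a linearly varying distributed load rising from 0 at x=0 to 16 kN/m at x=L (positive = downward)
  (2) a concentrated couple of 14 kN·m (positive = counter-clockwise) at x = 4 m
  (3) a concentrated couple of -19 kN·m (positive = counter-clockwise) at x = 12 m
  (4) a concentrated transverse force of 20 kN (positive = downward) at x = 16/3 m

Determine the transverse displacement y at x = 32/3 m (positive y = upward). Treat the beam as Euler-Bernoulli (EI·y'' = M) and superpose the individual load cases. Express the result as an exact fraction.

Load 1 — triangular load w₀=16 kN/m (0→w₀ over full span):
  y_1 = -w₀x(7L⁴-10L²x²+3x⁴)/(360LEI) = -16·(32/3)·(7·16⁴-10·16²·(32/3)²+3·(32/3)⁴)/(360·16·200000) = -69632/2278125 m
Load 2 — applied couple M₀=14 kN·m at a=4 m (b=L-a=12):
  y_2 = (M₀x³/(6L)-M₀(x-a)²/2+C₁x)/EI  [x>a] with C₁=M₀(3b²-L²)/(6L)=77/3 = (14·(32/3)³/(6·16)-14·((32/3)-4)²/2+(77/3)·(32/3))/200000 = 707/1012500 m
Load 3 — applied couple M₀=-19 kN·m at a=12 m (b=L-a=4):
  y_3 = (M₀x³/(6L)+C₁x)/EI  [x≤a] with C₁=M₀(3b²-L²)/(6L)=247/6 = ((-19)·(32/3)³/(6·16)+(247/6)·(32/3))/200000 = 1007/1012500 m
Load 4 — point force P=20 kN at a=16/3 m (b=L-a=32/3):
  y_4 = -Pa(L-x)(2Lx-a²-x²)/(6LEI)  [x>a] = -20·(16/3)·(16-(32/3))·(2·16·(32/3)-(16/3)²-(32/3)²)/(6·16·200000) = -896/151875 m
Superposition: y = Σ y_i = -158431/4556250 m ≈ -0.034772 m

y(32/3) = -158431/4556250 m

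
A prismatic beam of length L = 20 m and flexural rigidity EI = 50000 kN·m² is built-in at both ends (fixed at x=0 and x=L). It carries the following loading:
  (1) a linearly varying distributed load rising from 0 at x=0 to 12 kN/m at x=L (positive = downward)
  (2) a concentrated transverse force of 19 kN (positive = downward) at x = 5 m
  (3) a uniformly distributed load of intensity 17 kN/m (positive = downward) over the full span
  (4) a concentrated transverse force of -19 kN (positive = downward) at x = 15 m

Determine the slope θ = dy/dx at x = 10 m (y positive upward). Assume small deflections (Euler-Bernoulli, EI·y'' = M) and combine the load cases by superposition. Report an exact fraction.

Load 1 — triangular load w₀=12 kN/m (0→w₀ over full span):
  θ_1 = -w₀(2x(L-x)(L-2x)(x+2L)+x²(L-x)²)/(120LEI) = -12·(2·10·(20-10)·(20-2·10)·(10+2·20)+10²·(20-10)²)/(120·20·50000) = -1/1000 rad
Load 2 — point force P=19 kN at a=5 m (b=L-a=15):
  θ_2 = Pa²(L-x)(2bL-(3b+a)(L-x))/(2L³EI)  [x>a] = 19·5²·(20-10)·(2·15·20-(3·15+5)·(20-10))/(2·20³·50000) = 19/32000 rad
Load 3 — uniform load w=17 kN/m over full span:
  θ_3 = -wx(L-x)(L-2x)/(12EI) = -17·10·(20-10)·(20-2·10)/(12·50000) = 0 rad
Load 4 — point force P=-19 kN at a=15 m (b=L-a=5):
  θ_4 = -Pb²x(2aL-(3a+b)x)/(2L³EI)  [x≤a] = -(-19)·5²·10·(2·15·20-(3·15+5)·10)/(2·20³·50000) = 19/32000 rad
Superposition: θ = Σ θ_i = 3/16000 rad ≈ 0.000188 rad

θ(10) = 3/16000 rad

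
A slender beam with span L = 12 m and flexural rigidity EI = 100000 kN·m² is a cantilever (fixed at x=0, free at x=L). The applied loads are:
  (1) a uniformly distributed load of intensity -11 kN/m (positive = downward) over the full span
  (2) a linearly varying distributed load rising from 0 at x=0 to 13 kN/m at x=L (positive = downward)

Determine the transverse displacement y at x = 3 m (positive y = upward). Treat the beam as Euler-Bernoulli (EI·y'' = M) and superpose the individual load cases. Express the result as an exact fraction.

Load 1 — uniform load w=-11 kN/m over full span:
  y_1 = -wx²(x²-4Lx+6L²)/(24EI) = -(-11)·3²·(3²-4·12·3+6·12²)/(24·100000) = 24057/800000 m
Load 2 — triangular load w₀=13 kN/m (0→w₀ over full span):
  y_2 = (w₀Lx³/12-w₀L²x²/6-w₀x⁵/(120L))/EI = (13·12·3³/12-13·12²·3²/6-13·3⁵/(120·12))/100000 = -393471/16000000 m
Superposition: y = Σ y_i = 87669/16000000 m ≈ 0.005479 m

y(3) = 87669/16000000 m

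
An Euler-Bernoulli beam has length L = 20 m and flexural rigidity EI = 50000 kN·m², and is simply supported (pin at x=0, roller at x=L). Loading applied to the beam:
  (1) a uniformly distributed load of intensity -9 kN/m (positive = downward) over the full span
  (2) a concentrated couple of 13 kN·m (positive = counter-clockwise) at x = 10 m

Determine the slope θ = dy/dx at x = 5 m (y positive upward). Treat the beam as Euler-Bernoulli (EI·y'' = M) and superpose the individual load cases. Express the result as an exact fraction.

Load 1 — uniform load w=-9 kN/m over full span:
  θ_1 = -w(L³-6Lx²+4x³)/(24EI) = -(-9)·(20³-6·20·5²+4·5³)/(24·50000) = 33/800 rad
Load 2 — applied couple M₀=13 kN·m at a=10 m (b=L-a=10):
  θ_2 = (M₀x²/(2L)+C₁)/EI  [x≤a] with C₁=M₀(3b²-L²)/(6L)=-65/6 = (13·5²/(2·20)+(-65/6))/50000 = -13/240000 rad
Superposition: θ = Σ θ_i = 9887/240000 rad ≈ 0.041196 rad

θ(5) = 9887/240000 rad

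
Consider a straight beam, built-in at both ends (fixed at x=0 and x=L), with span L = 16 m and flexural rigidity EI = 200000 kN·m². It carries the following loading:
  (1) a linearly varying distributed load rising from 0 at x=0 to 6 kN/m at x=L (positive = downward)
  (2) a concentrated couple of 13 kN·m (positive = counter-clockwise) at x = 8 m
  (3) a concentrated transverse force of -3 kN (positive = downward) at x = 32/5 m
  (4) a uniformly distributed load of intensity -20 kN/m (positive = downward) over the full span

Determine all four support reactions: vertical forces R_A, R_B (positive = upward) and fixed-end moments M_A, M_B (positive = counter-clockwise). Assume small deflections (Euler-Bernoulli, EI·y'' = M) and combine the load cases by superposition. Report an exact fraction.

R_A = -585301/4000 kN, M_A = -568693/1500 kN·m, R_B = -514699/4000 kN, M_B = 536587/1500 kN·m

Load 1 — triangular load w₀=6 kN/m (0→w₀ over full span):
  R_A = 3w₀L/20 = 3·6·16/20 = 72/5 kN
  M_A = w₀L²/30 = 6·16²/30 = 256/5 kN·m
  R_B = 7w₀L/20 = 7·6·16/20 = 168/5 kN
  M_B = -w₀L²/20 = -6·16²/20 = -384/5 kN·m
Load 2 — applied couple M₀=13 kN·m at a=8 m (b=L-a=8):
  R_A = 6M₀ab/L³ = 6·13·8·8/16³ = 39/32 kN
  M_A = M₀b(2a-b)/L² = 13·8·(2·8-8)/16² = 13/4 kN·m
  R_B = -6M₀ab/L³ = -6·13·8·8/16³ = -39/32 kN
  M_B = M₀a(2b-a)/L² = 13·8·(2·8-8)/16² = 13/4 kN·m
Load 3 — point force P=-3 kN at a=32/5 m (b=L-a=48/5):
  R_A = Pb²(3a+b)/L³ = (-3)·(48/5)²·(3·(32/5)+(48/5))/16³ = -243/125 kN
  M_A = Pab²/L² = (-3)·(32/5)·(48/5)²/16² = -864/125 kN·m
  R_B = Pa²(a+3b)/L³ = (-3)·(32/5)²·((32/5)+3·(48/5))/16³ = -132/125 kN
  M_B = -Pa²b/L² = -(-3)·(32/5)²·(48/5)/16² = 576/125 kN·m
Load 4 — uniform load w=-20 kN/m over full span:
  R_A = wL/2 = (-20)·16/2 = -160 kN
  M_A = wL²/12 = (-20)·16²/12 = -1280/3 kN·m
  R_B = wL/2 = (-20)·16/2 = -160 kN
  M_B = -wL²/12 = -(-20)·16²/12 = 1280/3 kN·m
Superposition: R_A = -585301/4000 kN, M_A = -568693/1500 kN·m, R_B = -514699/4000 kN, M_B = 536587/1500 kN·m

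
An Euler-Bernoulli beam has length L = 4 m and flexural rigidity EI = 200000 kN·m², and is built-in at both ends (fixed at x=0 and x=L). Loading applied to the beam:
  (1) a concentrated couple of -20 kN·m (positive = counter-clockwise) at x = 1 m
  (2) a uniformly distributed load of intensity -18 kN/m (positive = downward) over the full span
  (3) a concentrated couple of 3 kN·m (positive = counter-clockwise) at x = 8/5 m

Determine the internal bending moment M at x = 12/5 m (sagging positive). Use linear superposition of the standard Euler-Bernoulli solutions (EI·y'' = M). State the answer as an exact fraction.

M(12/5) = -4289/500 kN·m

Load 1 — applied couple M₀=-20 kN·m at a=1 m (b=L-a=3):
  M_1 = R_Ax - M_A - M₀  [x>a] with R_A=-45/8, M_A=15/4 = (-45/8)·(12/5) - (15/4) - (-20) = 11/4 kN·m
Load 2 — uniform load w=-18 kN/m over full span:
  M_2 = wLx/2 - wL²/12 - wx²/2 = (-18)·4·(12/5)/2 - (-18)·4²/12 - (-18)·(12/5)²/2 = -264/25 kN·m
Load 3 — applied couple M₀=3 kN·m at a=8/5 m (b=L-a=12/5):
  M_3 = R_Ax - M_A - M₀  [x>a] with R_A=27/25, M_A=9/25 = (27/25)·(12/5) - (9/25) - 3 = -96/125 kN·m
Superposition: M = Σ M_i = -4289/500 kN·m ≈ -8.578000 kN·m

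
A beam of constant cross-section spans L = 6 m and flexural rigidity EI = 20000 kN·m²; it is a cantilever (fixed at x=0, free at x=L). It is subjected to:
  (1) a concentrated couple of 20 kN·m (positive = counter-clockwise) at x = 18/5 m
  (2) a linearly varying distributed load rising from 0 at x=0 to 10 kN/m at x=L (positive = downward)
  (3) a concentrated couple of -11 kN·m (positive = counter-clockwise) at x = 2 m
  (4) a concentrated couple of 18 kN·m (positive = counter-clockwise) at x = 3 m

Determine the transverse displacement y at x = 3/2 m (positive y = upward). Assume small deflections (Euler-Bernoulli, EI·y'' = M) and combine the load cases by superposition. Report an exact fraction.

Load 1 — applied couple M₀=20 kN·m at a=18/5 m (b=L-a=12/5):
  y_1 = M₀x²/(2EI)  [x≤a] = 20·(3/2)²/(2·20000) = 9/8000 m
Load 2 — triangular load w₀=10 kN/m (0→w₀ over full span):
  y_2 = (w₀Lx³/12-w₀L²x²/6-w₀x⁵/(120L))/EI = (10·6·(3/2)³/12-10·6²·(3/2)²/6-10·(3/2)⁵/(120·6))/20000 = -30267/5120000 m
Load 3 — applied couple M₀=-11 kN·m at a=2 m (b=L-a=4):
  y_3 = M₀x²/(2EI)  [x≤a] = (-11)·(3/2)²/(2·20000) = -99/160000 m
Load 4 — applied couple M₀=18 kN·m at a=3 m (b=L-a=3):
  y_4 = M₀x²/(2EI)  [x≤a] = 18·(3/2)²/(2·20000) = 81/80000 m
Superposition: y = Σ y_i = -22491/5120000 m ≈ -0.004393 m

y(3/2) = -22491/5120000 m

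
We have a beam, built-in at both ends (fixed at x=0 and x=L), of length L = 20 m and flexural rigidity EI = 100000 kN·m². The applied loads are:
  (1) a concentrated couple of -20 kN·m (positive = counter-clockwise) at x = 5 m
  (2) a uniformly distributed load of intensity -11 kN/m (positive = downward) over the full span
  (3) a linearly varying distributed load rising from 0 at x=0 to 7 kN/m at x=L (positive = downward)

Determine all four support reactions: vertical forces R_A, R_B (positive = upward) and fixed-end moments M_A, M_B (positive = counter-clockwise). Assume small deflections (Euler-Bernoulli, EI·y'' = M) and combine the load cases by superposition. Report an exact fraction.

R_A = -721/8 kN, M_A = -3235/12 kN·m, R_B = -479/8 kN, M_B = 2645/12 kN·m

Load 1 — applied couple M₀=-20 kN·m at a=5 m (b=L-a=15):
  R_A = 6M₀ab/L³ = 6·(-20)·5·15/20³ = -9/8 kN
  M_A = M₀b(2a-b)/L² = (-20)·15·(2·5-15)/20² = 15/4 kN·m
  R_B = -6M₀ab/L³ = -6·(-20)·5·15/20³ = 9/8 kN
  M_B = M₀a(2b-a)/L² = (-20)·5·(2·15-5)/20² = -25/4 kN·m
Load 2 — uniform load w=-11 kN/m over full span:
  R_A = wL/2 = (-11)·20/2 = -110 kN
  M_A = wL²/12 = (-11)·20²/12 = -1100/3 kN·m
  R_B = wL/2 = (-11)·20/2 = -110 kN
  M_B = -wL²/12 = -(-11)·20²/12 = 1100/3 kN·m
Load 3 — triangular load w₀=7 kN/m (0→w₀ over full span):
  R_A = 3w₀L/20 = 3·7·20/20 = 21 kN
  M_A = w₀L²/30 = 7·20²/30 = 280/3 kN·m
  R_B = 7w₀L/20 = 7·7·20/20 = 49 kN
  M_B = -w₀L²/20 = -7·20²/20 = -140 kN·m
Superposition: R_A = -721/8 kN, M_A = -3235/12 kN·m, R_B = -479/8 kN, M_B = 2645/12 kN·m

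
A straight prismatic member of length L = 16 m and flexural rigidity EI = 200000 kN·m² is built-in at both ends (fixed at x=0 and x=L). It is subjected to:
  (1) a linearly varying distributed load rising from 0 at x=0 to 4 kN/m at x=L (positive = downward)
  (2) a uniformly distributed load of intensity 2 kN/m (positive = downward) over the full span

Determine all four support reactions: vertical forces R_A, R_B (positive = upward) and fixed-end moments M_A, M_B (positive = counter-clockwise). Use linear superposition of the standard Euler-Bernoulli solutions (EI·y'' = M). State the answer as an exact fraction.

R_A = 128/5 kN, M_A = 384/5 kN·m, R_B = 192/5 kN, M_B = -1408/15 kN·m

Load 1 — triangular load w₀=4 kN/m (0→w₀ over full span):
  R_A = 3w₀L/20 = 3·4·16/20 = 48/5 kN
  M_A = w₀L²/30 = 4·16²/30 = 512/15 kN·m
  R_B = 7w₀L/20 = 7·4·16/20 = 112/5 kN
  M_B = -w₀L²/20 = -4·16²/20 = -256/5 kN·m
Load 2 — uniform load w=2 kN/m over full span:
  R_A = wL/2 = 2·16/2 = 16 kN
  M_A = wL²/12 = 2·16²/12 = 128/3 kN·m
  R_B = wL/2 = 2·16/2 = 16 kN
  M_B = -wL²/12 = -2·16²/12 = -128/3 kN·m
Superposition: R_A = 128/5 kN, M_A = 384/5 kN·m, R_B = 192/5 kN, M_B = -1408/15 kN·m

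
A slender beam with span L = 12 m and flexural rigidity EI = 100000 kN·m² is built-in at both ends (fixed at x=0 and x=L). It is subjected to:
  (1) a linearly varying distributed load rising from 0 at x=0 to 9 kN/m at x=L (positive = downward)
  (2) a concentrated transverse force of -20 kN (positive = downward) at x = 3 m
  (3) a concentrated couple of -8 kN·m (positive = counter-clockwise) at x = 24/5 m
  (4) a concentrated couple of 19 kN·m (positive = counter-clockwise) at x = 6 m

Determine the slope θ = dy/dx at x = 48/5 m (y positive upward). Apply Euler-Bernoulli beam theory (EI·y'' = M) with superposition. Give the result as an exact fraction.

Load 1 — triangular load w₀=9 kN/m (0→w₀ over full span):
  θ_1 = -w₀(2x(L-x)(L-2x)(x+2L)+x²(L-x)²)/(120LEI) = -9·(2·(48/5)·(12-(48/5))·(12-2·(48/5))·((48/5)+2·12)+(48/5)²·(12-(48/5))²)/(120·12·100000) = 1296/1953125 rad
Load 2 — point force P=-20 kN at a=3 m (b=L-a=9):
  θ_2 = Pa²(L-x)(2bL-(3b+a)(L-x))/(2L³EI)  [x>a] = (-20)·3²·(12-(48/5))·(2·9·12-(3·9+3)·(12-(48/5)))/(2·12³·100000) = -9/50000 rad
Load 3 — applied couple M₀=-8 kN·m at a=24/5 m (b=L-a=36/5):
  θ_3 = (R_Ax²/2 - M_Ax - M₀(x-a))/EI  [x>a] with R_A=-24/25, M_A=-24/25 = ((-24/25)·(48/5)²/2 - (-24/25)·(48/5) - (-8)·((48/5)-(24/5)))/100000 = 66/1953125 rad
Load 4 — applied couple M₀=19 kN·m at a=6 m (b=L-a=6):
  θ_4 = (R_Ax²/2 - M_Ax - M₀(x-a))/EI  [x>a] with R_A=19/8, M_A=19/4 = ((19/8)·(48/5)²/2 - (19/4)·(48/5) - 19·((48/5)-6))/100000 = -57/1250000 rad
Superposition: θ = Σ θ_i = 7371/15625000 rad ≈ 0.000472 rad

θ(48/5) = 7371/15625000 rad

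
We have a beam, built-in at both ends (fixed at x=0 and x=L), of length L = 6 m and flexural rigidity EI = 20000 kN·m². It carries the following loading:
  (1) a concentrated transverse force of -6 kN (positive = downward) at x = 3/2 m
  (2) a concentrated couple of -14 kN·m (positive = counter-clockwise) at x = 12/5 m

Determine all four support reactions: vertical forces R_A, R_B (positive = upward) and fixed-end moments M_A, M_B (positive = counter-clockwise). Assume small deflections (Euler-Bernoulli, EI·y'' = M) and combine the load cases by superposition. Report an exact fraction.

Load 1 — point force P=-6 kN at a=3/2 m (b=L-a=9/2):
  R_A = Pb²(3a+b)/L³ = (-6)·(9/2)²·(3·(3/2)+(9/2))/6³ = -81/16 kN
  M_A = Pab²/L² = (-6)·(3/2)·(9/2)²/6² = -81/16 kN·m
  R_B = Pa²(a+3b)/L³ = (-6)·(3/2)²·((3/2)+3·(9/2))/6³ = -15/16 kN
  M_B = -Pa²b/L² = -(-6)·(3/2)²·(9/2)/6² = 27/16 kN·m
Load 2 — applied couple M₀=-14 kN·m at a=12/5 m (b=L-a=18/5):
  R_A = 6M₀ab/L³ = 6·(-14)·(12/5)·(18/5)/6³ = -84/25 kN
  M_A = M₀b(2a-b)/L² = (-14)·(18/5)·(2·(12/5)-(18/5))/6² = -42/25 kN·m
  R_B = -6M₀ab/L³ = -6·(-14)·(12/5)·(18/5)/6³ = 84/25 kN
  M_B = M₀a(2b-a)/L² = (-14)·(12/5)·(2·(18/5)-(12/5))/6² = -112/25 kN·m
Superposition: R_A = -3369/400 kN, M_A = -2697/400 kN·m, R_B = 969/400 kN, M_B = -1117/400 kN·m

R_A = -3369/400 kN, M_A = -2697/400 kN·m, R_B = 969/400 kN, M_B = -1117/400 kN·m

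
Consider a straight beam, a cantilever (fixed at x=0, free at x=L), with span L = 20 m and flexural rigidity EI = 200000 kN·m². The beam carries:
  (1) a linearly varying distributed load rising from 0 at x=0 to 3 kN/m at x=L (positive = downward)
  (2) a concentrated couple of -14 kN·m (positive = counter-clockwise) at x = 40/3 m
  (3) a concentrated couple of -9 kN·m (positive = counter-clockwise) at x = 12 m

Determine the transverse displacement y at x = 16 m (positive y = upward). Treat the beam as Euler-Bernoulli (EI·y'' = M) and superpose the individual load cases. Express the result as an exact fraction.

Load 1 — triangular load w₀=3 kN/m (0→w₀ over full span):
  y_1 = (w₀Lx³/12-w₀L²x²/6-w₀x⁵/(120L))/EI = (3·20·16³/12-3·20²·16²/6-3·16⁵/(120·20))/200000 = -12512/78125 m
Load 2 — applied couple M₀=-14 kN·m at a=40/3 m (b=L-a=20/3):
  y_2 = M₀a(2x-a)/(2EI)  [x>a] = (-14)·(40/3)·(2·16-(40/3))/(2·200000) = -49/5625 m
Load 3 — applied couple M₀=-9 kN·m at a=12 m (b=L-a=8):
  y_3 = M₀a(2x-a)/(2EI)  [x>a] = (-9)·12·(2·16-12)/(2·200000) = -27/5000 m
Superposition: y = Σ y_i = -980239/5625000 m ≈ -0.174265 m

y(16) = -980239/5625000 m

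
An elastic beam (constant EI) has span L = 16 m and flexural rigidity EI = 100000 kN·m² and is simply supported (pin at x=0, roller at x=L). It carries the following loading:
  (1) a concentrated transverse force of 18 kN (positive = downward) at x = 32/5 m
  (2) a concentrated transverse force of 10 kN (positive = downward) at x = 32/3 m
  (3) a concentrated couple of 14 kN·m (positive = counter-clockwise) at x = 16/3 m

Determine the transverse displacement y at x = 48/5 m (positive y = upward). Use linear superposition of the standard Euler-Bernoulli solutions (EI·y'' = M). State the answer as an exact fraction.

y(48/5) = -1021984/52734375 m

Load 1 — point force P=18 kN at a=32/5 m (b=L-a=48/5):
  y_1 = -Pa(L-x)(2Lx-a²-x²)/(6LEI)  [x>a] = -18·(32/5)·(16-(48/5))·(2·16·(48/5)-(32/5)²-(48/5)²)/(6·16·100000) = -26112/1953125 m
Load 2 — point force P=10 kN at a=32/3 m (b=L-a=16/3):
  y_2 = -Pbx(L²-b²-x²)/(6LEI)  [x≤a] = -10·(16/3)·(48/5)·(16²-(16/3)²-(48/5)²)/(6·16·100000) = -15232/2109375 m
Load 3 — applied couple M₀=14 kN·m at a=16/3 m (b=L-a=32/3):
  y_3 = (M₀x³/(6L)-M₀(x-a)²/2+C₁x)/EI  [x>a] with C₁=M₀(3b²-L²)/(6L)=112/9 = (14·(48/5)³/(6·16)-14·((48/5)-(16/3))²/2+(112/9)·(48/5))/100000 = 4256/3515625 m
Superposition: y = Σ y_i = -1021984/52734375 m ≈ -0.019380 m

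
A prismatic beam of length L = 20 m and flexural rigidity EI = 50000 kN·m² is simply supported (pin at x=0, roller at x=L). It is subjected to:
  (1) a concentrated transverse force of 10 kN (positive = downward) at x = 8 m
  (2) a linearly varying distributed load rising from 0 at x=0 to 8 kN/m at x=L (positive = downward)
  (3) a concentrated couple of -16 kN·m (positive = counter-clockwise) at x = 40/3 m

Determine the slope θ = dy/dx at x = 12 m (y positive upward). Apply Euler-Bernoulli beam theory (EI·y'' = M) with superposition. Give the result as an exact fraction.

θ(12) = 1136/140625 rad

Load 1 — point force P=10 kN at a=8 m (b=L-a=12):
  θ_1 = -Pa(2L²-6Lx+3x²+a²)/(6LEI)  [x>a] = -10·8·(2·20²-6·20·12+3·12²+8²)/(6·20·50000) = 6/3125 rad
Load 2 — triangular load w₀=8 kN/m (0→w₀ over full span):
  θ_2 = -w₀(7L⁴-30L²x²+15x⁴)/(360LEI) = -8·(7·20⁴-30·20²·12²+15·12⁴)/(360·20·50000) = 928/140625 rad
Load 3 — applied couple M₀=-16 kN·m at a=40/3 m (b=L-a=20/3):
  θ_3 = (M₀x²/(2L)+C₁)/EI  [x≤a] with C₁=M₀(3b²-L²)/(6L)=320/9 = ((-16)·12²/(2·20)+(320/9))/50000 = -62/140625 rad
Superposition: θ = Σ θ_i = 1136/140625 rad ≈ 0.008078 rad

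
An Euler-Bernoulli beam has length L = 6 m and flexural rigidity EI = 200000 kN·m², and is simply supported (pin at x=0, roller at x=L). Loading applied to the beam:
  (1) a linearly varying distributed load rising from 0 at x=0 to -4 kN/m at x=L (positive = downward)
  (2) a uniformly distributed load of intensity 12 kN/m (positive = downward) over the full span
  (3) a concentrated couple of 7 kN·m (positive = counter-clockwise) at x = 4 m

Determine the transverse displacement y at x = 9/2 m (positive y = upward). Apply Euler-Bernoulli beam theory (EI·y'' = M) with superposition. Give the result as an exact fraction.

y(9/2) = -15787/25600000 m

Load 1 — triangular load w₀=-4 kN/m (0→w₀ over full span):
  y_1 = -w₀x(7L⁴-10L²x²+3x⁴)/(360LEI) = -(-4)·(9/2)·(7·6⁴-10·6²·(9/2)²+3·(9/2)⁴)/(360·6·200000) = 3213/25600000 m
Load 2 — uniform load w=12 kN/m over full span:
  y_2 = -wx(L³-2Lx²+x³)/(24EI) = -12·(9/2)·(6³-2·6·(9/2)²+(9/2)³)/(24·200000) = -4617/6400000 m
Load 3 — applied couple M₀=7 kN·m at a=4 m (b=L-a=2):
  y_3 = (M₀x³/(6L)-M₀(x-a)²/2+C₁x)/EI  [x>a] with C₁=M₀(3b²-L²)/(6L)=-14/3 = (7·(9/2)³/(6·6)-7·((9/2)-4)²/2+(-14/3)·(9/2))/200000 = -133/6400000 m
Superposition: y = Σ y_i = -15787/25600000 m ≈ -0.000617 m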